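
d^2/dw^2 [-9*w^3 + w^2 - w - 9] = 2 - 54*w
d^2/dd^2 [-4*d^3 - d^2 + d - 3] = -24*d - 2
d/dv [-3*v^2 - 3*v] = -6*v - 3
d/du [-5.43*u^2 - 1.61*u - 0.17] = -10.86*u - 1.61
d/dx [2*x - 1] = 2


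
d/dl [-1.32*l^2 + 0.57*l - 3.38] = 0.57 - 2.64*l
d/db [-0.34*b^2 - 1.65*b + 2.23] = -0.68*b - 1.65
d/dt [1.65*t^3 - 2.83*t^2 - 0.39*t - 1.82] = 4.95*t^2 - 5.66*t - 0.39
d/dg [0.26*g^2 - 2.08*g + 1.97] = 0.52*g - 2.08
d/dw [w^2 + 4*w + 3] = 2*w + 4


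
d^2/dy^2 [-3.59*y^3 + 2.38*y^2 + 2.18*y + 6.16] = 4.76 - 21.54*y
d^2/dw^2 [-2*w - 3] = 0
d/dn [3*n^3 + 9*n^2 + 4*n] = 9*n^2 + 18*n + 4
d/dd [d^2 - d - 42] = 2*d - 1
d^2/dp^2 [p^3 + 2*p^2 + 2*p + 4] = 6*p + 4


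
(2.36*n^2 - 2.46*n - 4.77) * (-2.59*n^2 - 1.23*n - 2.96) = -6.1124*n^4 + 3.4686*n^3 + 8.3945*n^2 + 13.1487*n + 14.1192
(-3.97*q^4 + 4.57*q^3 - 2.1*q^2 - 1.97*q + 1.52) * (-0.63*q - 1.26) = 2.5011*q^5 + 2.1231*q^4 - 4.4352*q^3 + 3.8871*q^2 + 1.5246*q - 1.9152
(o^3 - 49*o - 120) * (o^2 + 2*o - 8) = o^5 + 2*o^4 - 57*o^3 - 218*o^2 + 152*o + 960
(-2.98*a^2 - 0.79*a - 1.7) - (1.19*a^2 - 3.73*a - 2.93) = -4.17*a^2 + 2.94*a + 1.23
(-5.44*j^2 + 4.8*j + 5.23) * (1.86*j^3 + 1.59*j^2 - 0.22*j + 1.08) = -10.1184*j^5 + 0.2784*j^4 + 18.5566*j^3 + 1.3845*j^2 + 4.0334*j + 5.6484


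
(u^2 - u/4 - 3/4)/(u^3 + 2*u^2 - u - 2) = (u + 3/4)/(u^2 + 3*u + 2)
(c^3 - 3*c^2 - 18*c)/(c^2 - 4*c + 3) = c*(c^2 - 3*c - 18)/(c^2 - 4*c + 3)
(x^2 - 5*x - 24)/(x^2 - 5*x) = (x^2 - 5*x - 24)/(x*(x - 5))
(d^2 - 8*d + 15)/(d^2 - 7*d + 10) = (d - 3)/(d - 2)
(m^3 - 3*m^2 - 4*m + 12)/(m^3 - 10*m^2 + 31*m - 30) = (m + 2)/(m - 5)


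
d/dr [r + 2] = 1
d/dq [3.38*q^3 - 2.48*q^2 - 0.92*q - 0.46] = 10.14*q^2 - 4.96*q - 0.92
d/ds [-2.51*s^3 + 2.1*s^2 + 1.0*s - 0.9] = -7.53*s^2 + 4.2*s + 1.0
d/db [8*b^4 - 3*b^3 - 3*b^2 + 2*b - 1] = 32*b^3 - 9*b^2 - 6*b + 2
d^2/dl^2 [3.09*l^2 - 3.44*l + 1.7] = 6.18000000000000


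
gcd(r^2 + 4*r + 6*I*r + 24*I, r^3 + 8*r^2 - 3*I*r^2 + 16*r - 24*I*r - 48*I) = r + 4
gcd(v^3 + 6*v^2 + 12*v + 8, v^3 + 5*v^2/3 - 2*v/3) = v + 2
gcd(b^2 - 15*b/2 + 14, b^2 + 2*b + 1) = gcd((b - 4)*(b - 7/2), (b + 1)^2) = 1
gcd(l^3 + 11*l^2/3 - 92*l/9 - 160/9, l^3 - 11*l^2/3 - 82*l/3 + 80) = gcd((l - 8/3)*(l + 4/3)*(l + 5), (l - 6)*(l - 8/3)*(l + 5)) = l^2 + 7*l/3 - 40/3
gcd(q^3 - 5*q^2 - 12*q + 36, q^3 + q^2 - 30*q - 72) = q^2 - 3*q - 18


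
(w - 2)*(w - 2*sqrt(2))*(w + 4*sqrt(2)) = w^3 - 2*w^2 + 2*sqrt(2)*w^2 - 16*w - 4*sqrt(2)*w + 32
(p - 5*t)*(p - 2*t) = p^2 - 7*p*t + 10*t^2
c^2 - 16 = (c - 4)*(c + 4)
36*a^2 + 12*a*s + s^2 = (6*a + s)^2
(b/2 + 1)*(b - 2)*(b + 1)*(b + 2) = b^4/2 + 3*b^3/2 - b^2 - 6*b - 4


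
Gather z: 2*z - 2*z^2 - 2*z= -2*z^2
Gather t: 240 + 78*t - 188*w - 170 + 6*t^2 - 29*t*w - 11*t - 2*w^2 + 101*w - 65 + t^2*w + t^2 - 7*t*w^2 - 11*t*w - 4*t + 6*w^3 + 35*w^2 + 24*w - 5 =t^2*(w + 7) + t*(-7*w^2 - 40*w + 63) + 6*w^3 + 33*w^2 - 63*w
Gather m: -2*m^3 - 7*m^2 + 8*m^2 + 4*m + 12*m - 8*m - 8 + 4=-2*m^3 + m^2 + 8*m - 4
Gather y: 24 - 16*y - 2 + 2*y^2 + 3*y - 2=2*y^2 - 13*y + 20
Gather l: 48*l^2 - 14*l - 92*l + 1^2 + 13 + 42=48*l^2 - 106*l + 56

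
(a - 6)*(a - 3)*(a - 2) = a^3 - 11*a^2 + 36*a - 36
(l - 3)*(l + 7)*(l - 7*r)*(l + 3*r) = l^4 - 4*l^3*r + 4*l^3 - 21*l^2*r^2 - 16*l^2*r - 21*l^2 - 84*l*r^2 + 84*l*r + 441*r^2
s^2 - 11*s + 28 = (s - 7)*(s - 4)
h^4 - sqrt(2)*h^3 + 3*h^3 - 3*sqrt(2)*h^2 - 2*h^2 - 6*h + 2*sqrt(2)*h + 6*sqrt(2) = (h + 3)*(h - sqrt(2))^2*(h + sqrt(2))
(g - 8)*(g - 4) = g^2 - 12*g + 32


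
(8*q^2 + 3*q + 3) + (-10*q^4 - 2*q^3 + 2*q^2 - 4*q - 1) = -10*q^4 - 2*q^3 + 10*q^2 - q + 2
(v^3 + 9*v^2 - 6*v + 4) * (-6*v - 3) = -6*v^4 - 57*v^3 + 9*v^2 - 6*v - 12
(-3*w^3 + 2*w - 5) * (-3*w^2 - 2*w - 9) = 9*w^5 + 6*w^4 + 21*w^3 + 11*w^2 - 8*w + 45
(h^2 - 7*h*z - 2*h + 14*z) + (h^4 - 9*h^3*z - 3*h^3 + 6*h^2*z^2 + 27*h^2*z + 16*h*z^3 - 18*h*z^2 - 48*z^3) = h^4 - 9*h^3*z - 3*h^3 + 6*h^2*z^2 + 27*h^2*z + h^2 + 16*h*z^3 - 18*h*z^2 - 7*h*z - 2*h - 48*z^3 + 14*z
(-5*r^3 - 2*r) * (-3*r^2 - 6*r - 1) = 15*r^5 + 30*r^4 + 11*r^3 + 12*r^2 + 2*r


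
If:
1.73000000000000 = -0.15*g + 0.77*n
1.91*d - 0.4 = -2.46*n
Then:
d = 0.209424083769634 - 1.28795811518325*n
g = 5.13333333333333*n - 11.5333333333333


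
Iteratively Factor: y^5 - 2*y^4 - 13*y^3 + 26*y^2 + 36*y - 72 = (y + 2)*(y^4 - 4*y^3 - 5*y^2 + 36*y - 36) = (y + 2)*(y + 3)*(y^3 - 7*y^2 + 16*y - 12) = (y - 2)*(y + 2)*(y + 3)*(y^2 - 5*y + 6) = (y - 3)*(y - 2)*(y + 2)*(y + 3)*(y - 2)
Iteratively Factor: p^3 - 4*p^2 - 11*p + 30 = (p - 5)*(p^2 + p - 6) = (p - 5)*(p + 3)*(p - 2)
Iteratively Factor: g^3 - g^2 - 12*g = (g)*(g^2 - g - 12) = g*(g - 4)*(g + 3)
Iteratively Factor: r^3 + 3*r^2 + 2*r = (r)*(r^2 + 3*r + 2) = r*(r + 1)*(r + 2)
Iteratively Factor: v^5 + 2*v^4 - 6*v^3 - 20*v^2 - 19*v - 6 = (v - 3)*(v^4 + 5*v^3 + 9*v^2 + 7*v + 2) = (v - 3)*(v + 1)*(v^3 + 4*v^2 + 5*v + 2) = (v - 3)*(v + 1)^2*(v^2 + 3*v + 2) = (v - 3)*(v + 1)^2*(v + 2)*(v + 1)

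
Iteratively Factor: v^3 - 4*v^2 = (v)*(v^2 - 4*v) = v^2*(v - 4)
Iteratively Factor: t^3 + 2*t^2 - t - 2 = (t - 1)*(t^2 + 3*t + 2) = (t - 1)*(t + 1)*(t + 2)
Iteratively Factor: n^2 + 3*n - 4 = (n - 1)*(n + 4)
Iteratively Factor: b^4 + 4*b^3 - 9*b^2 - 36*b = (b + 3)*(b^3 + b^2 - 12*b) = (b + 3)*(b + 4)*(b^2 - 3*b) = (b - 3)*(b + 3)*(b + 4)*(b)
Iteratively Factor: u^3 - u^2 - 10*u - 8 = (u + 2)*(u^2 - 3*u - 4) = (u - 4)*(u + 2)*(u + 1)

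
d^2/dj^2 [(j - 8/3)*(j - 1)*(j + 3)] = 6*j - 4/3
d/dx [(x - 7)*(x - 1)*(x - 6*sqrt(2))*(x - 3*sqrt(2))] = 4*x^3 - 27*sqrt(2)*x^2 - 24*x^2 + 86*x + 144*sqrt(2)*x - 288 - 63*sqrt(2)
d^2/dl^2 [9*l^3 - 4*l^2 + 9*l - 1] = 54*l - 8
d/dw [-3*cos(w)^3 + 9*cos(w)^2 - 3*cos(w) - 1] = 3*(3*cos(w)^2 - 6*cos(w) + 1)*sin(w)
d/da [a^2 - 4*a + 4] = 2*a - 4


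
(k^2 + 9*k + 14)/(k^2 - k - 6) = (k + 7)/(k - 3)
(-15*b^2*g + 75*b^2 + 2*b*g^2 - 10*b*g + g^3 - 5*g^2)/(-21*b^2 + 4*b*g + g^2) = (5*b*g - 25*b + g^2 - 5*g)/(7*b + g)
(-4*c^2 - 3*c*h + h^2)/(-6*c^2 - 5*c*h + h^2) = (4*c - h)/(6*c - h)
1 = 1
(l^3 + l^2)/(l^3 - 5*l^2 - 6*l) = l/(l - 6)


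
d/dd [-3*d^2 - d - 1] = -6*d - 1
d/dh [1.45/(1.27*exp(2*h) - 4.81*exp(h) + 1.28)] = (6.9745 - 3.683*exp(h))*exp(h)/(1.27*exp(2*h) - 4.81*exp(h) + 1.28)^2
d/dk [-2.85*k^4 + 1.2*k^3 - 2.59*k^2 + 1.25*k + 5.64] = -11.4*k^3 + 3.6*k^2 - 5.18*k + 1.25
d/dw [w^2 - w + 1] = 2*w - 1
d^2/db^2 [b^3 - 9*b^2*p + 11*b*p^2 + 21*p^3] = 6*b - 18*p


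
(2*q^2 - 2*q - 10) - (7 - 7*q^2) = 9*q^2 - 2*q - 17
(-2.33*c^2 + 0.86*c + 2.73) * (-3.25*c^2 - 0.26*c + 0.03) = 7.5725*c^4 - 2.1892*c^3 - 9.166*c^2 - 0.684*c + 0.0819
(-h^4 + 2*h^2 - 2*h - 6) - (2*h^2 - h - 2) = -h^4 - h - 4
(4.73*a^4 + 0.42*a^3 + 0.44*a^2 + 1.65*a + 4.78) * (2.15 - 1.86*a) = -8.7978*a^5 + 9.3883*a^4 + 0.0845999999999999*a^3 - 2.123*a^2 - 5.3433*a + 10.277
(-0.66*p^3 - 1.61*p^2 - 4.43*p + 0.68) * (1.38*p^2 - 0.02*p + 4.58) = -0.9108*p^5 - 2.2086*p^4 - 9.104*p^3 - 6.3468*p^2 - 20.303*p + 3.1144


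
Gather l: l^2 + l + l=l^2 + 2*l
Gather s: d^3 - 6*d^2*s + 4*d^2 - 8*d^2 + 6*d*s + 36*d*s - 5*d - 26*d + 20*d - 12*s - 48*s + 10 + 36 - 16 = d^3 - 4*d^2 - 11*d + s*(-6*d^2 + 42*d - 60) + 30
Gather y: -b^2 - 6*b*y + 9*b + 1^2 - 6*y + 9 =-b^2 + 9*b + y*(-6*b - 6) + 10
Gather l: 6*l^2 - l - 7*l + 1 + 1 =6*l^2 - 8*l + 2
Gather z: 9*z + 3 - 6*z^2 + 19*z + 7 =-6*z^2 + 28*z + 10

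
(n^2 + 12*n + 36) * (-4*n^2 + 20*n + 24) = -4*n^4 - 28*n^3 + 120*n^2 + 1008*n + 864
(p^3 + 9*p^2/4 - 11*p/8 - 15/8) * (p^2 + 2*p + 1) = p^5 + 17*p^4/4 + 33*p^3/8 - 19*p^2/8 - 41*p/8 - 15/8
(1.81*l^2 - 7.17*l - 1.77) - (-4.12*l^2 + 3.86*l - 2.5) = 5.93*l^2 - 11.03*l + 0.73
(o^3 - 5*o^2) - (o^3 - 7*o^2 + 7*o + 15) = 2*o^2 - 7*o - 15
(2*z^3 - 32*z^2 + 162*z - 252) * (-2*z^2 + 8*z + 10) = -4*z^5 + 80*z^4 - 560*z^3 + 1480*z^2 - 396*z - 2520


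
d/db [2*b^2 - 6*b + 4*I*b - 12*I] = 4*b - 6 + 4*I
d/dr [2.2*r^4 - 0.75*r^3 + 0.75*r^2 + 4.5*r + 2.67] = 8.8*r^3 - 2.25*r^2 + 1.5*r + 4.5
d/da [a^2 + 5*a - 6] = 2*a + 5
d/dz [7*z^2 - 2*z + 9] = 14*z - 2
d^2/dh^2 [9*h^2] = 18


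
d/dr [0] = 0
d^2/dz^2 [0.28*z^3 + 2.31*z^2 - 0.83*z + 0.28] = 1.68*z + 4.62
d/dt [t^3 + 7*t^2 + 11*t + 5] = 3*t^2 + 14*t + 11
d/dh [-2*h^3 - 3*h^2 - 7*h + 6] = -6*h^2 - 6*h - 7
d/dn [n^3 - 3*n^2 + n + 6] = 3*n^2 - 6*n + 1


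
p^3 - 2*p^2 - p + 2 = (p - 2)*(p - 1)*(p + 1)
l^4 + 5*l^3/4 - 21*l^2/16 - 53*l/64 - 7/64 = (l - 1)*(l + 1/4)^2*(l + 7/4)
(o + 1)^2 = o^2 + 2*o + 1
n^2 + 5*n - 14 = (n - 2)*(n + 7)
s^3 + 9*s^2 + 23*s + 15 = (s + 1)*(s + 3)*(s + 5)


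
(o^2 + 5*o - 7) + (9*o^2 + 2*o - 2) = 10*o^2 + 7*o - 9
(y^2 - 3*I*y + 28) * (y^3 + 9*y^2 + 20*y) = y^5 + 9*y^4 - 3*I*y^4 + 48*y^3 - 27*I*y^3 + 252*y^2 - 60*I*y^2 + 560*y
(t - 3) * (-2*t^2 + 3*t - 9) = -2*t^3 + 9*t^2 - 18*t + 27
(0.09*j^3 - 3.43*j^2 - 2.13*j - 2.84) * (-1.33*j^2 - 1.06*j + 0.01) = -0.1197*j^5 + 4.4665*j^4 + 6.4696*j^3 + 6.0007*j^2 + 2.9891*j - 0.0284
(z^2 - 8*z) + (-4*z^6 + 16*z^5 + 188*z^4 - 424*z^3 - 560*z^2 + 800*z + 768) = -4*z^6 + 16*z^5 + 188*z^4 - 424*z^3 - 559*z^2 + 792*z + 768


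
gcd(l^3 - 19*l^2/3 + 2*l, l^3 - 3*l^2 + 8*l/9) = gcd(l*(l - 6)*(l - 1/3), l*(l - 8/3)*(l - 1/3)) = l^2 - l/3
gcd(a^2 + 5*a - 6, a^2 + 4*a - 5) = a - 1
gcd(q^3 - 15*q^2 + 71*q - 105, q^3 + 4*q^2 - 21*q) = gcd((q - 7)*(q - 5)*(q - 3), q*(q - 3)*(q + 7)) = q - 3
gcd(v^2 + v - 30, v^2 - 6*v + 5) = v - 5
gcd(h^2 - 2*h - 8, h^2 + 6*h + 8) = h + 2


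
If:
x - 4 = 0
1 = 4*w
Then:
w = 1/4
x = 4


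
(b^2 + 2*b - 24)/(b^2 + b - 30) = (b - 4)/(b - 5)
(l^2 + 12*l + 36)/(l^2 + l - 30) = (l + 6)/(l - 5)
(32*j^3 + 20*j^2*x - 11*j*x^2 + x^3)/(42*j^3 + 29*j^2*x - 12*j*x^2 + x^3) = (32*j^2 - 12*j*x + x^2)/(42*j^2 - 13*j*x + x^2)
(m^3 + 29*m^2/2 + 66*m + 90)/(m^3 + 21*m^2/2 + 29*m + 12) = (2*m^2 + 17*m + 30)/(2*m^2 + 9*m + 4)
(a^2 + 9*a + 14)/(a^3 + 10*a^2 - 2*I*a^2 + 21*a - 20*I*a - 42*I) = (a + 2)/(a^2 + a*(3 - 2*I) - 6*I)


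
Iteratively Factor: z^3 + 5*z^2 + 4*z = (z)*(z^2 + 5*z + 4) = z*(z + 1)*(z + 4)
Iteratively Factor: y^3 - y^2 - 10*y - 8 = (y + 1)*(y^2 - 2*y - 8) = (y + 1)*(y + 2)*(y - 4)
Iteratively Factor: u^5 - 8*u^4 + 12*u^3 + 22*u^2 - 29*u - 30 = (u - 3)*(u^4 - 5*u^3 - 3*u^2 + 13*u + 10) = (u - 5)*(u - 3)*(u^3 - 3*u - 2) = (u - 5)*(u - 3)*(u + 1)*(u^2 - u - 2) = (u - 5)*(u - 3)*(u + 1)^2*(u - 2)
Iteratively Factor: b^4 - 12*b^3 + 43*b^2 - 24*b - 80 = (b - 5)*(b^3 - 7*b^2 + 8*b + 16) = (b - 5)*(b + 1)*(b^2 - 8*b + 16) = (b - 5)*(b - 4)*(b + 1)*(b - 4)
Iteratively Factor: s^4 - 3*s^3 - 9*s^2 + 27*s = (s - 3)*(s^3 - 9*s) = s*(s - 3)*(s^2 - 9) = s*(s - 3)*(s + 3)*(s - 3)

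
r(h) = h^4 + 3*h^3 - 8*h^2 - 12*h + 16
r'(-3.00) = 9.00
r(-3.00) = -20.00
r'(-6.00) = -456.00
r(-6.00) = 448.00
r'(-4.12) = -73.05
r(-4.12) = 7.97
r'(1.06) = -14.08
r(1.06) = -0.87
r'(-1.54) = 19.38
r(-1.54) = 10.17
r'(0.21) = -14.93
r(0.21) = 13.16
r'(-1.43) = 17.59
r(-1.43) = 12.21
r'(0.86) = -16.56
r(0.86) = 2.22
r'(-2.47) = 22.15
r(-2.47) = -11.15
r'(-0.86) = 5.87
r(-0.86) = 19.04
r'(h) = 4*h^3 + 9*h^2 - 16*h - 12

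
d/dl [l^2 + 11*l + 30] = 2*l + 11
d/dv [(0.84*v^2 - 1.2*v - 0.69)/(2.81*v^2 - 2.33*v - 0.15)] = (1.4148*v^2 + 3.6258*v - 1.4277)/(7.8961*v^4 - 13.0946*v^3 + 4.5859*v^2 + 0.699*v + 0.0225)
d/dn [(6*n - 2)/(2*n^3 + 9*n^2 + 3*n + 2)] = 6*(-4*n^3 - 7*n^2 + 6*n + 3)/(4*n^6 + 36*n^5 + 93*n^4 + 62*n^3 + 45*n^2 + 12*n + 4)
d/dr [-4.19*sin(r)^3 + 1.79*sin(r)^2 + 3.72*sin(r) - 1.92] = (-12.57*sin(r)^2 + 3.58*sin(r) + 3.72)*cos(r)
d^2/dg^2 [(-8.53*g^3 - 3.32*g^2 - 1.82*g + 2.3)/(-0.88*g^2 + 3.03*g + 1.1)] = (193.663946*g^3 + 179.17878*g^2 + 109.29468*g - 50.78266)/(0.681472*g^6 - 7.039296*g^5 + 21.682056*g^4 - 10.219887*g^3 - 27.10257*g^2 - 10.9989*g - 1.331)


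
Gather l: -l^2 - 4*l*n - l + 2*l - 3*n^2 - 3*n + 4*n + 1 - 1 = -l^2 + l*(1 - 4*n) - 3*n^2 + n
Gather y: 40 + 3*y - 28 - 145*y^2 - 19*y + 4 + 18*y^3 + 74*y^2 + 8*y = 18*y^3 - 71*y^2 - 8*y + 16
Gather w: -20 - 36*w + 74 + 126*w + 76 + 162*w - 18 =252*w + 112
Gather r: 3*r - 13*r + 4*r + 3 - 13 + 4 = -6*r - 6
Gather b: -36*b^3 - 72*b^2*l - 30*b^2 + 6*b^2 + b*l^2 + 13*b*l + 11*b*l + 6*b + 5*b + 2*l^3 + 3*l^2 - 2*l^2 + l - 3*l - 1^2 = -36*b^3 + b^2*(-72*l - 24) + b*(l^2 + 24*l + 11) + 2*l^3 + l^2 - 2*l - 1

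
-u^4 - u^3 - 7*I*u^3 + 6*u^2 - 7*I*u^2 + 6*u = u*(u + 6*I)*(-I*u + 1)*(-I*u - I)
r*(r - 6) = r^2 - 6*r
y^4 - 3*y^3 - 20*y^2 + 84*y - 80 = (y - 4)*(y - 2)^2*(y + 5)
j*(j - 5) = j^2 - 5*j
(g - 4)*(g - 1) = g^2 - 5*g + 4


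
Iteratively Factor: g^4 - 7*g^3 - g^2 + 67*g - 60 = (g + 3)*(g^3 - 10*g^2 + 29*g - 20) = (g - 5)*(g + 3)*(g^2 - 5*g + 4) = (g - 5)*(g - 4)*(g + 3)*(g - 1)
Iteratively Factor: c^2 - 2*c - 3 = (c - 3)*(c + 1)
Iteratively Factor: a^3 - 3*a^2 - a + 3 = (a + 1)*(a^2 - 4*a + 3) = (a - 3)*(a + 1)*(a - 1)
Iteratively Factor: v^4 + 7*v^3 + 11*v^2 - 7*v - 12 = (v + 4)*(v^3 + 3*v^2 - v - 3) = (v - 1)*(v + 4)*(v^2 + 4*v + 3) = (v - 1)*(v + 3)*(v + 4)*(v + 1)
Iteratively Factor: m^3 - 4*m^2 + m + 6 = (m - 2)*(m^2 - 2*m - 3) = (m - 3)*(m - 2)*(m + 1)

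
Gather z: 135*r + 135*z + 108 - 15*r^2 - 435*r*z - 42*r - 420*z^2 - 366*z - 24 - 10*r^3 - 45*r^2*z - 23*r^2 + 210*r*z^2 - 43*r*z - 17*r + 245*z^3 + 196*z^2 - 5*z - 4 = -10*r^3 - 38*r^2 + 76*r + 245*z^3 + z^2*(210*r - 224) + z*(-45*r^2 - 478*r - 236) + 80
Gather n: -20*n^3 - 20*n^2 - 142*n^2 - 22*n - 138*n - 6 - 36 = -20*n^3 - 162*n^2 - 160*n - 42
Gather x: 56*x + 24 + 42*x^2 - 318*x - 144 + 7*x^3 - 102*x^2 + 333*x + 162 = 7*x^3 - 60*x^2 + 71*x + 42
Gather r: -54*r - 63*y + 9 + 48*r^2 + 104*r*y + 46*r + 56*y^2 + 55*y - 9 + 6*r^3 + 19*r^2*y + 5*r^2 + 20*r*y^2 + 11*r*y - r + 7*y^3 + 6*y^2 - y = 6*r^3 + r^2*(19*y + 53) + r*(20*y^2 + 115*y - 9) + 7*y^3 + 62*y^2 - 9*y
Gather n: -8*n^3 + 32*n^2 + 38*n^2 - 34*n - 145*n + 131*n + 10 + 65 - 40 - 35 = -8*n^3 + 70*n^2 - 48*n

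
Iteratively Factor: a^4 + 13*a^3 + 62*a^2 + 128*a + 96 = (a + 3)*(a^3 + 10*a^2 + 32*a + 32) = (a + 3)*(a + 4)*(a^2 + 6*a + 8) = (a + 2)*(a + 3)*(a + 4)*(a + 4)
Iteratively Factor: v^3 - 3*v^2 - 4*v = (v)*(v^2 - 3*v - 4) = v*(v + 1)*(v - 4)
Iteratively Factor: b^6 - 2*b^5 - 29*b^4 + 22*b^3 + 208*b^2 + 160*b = (b - 4)*(b^5 + 2*b^4 - 21*b^3 - 62*b^2 - 40*b) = (b - 4)*(b + 2)*(b^4 - 21*b^2 - 20*b) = (b - 4)*(b + 2)*(b + 4)*(b^3 - 4*b^2 - 5*b) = (b - 4)*(b + 1)*(b + 2)*(b + 4)*(b^2 - 5*b) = b*(b - 4)*(b + 1)*(b + 2)*(b + 4)*(b - 5)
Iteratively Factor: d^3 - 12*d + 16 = (d - 2)*(d^2 + 2*d - 8) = (d - 2)*(d + 4)*(d - 2)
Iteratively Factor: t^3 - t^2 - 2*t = (t)*(t^2 - t - 2) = t*(t - 2)*(t + 1)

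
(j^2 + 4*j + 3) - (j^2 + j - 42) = 3*j + 45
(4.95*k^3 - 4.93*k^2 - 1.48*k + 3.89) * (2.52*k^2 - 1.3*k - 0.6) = 12.474*k^5 - 18.8586*k^4 - 0.2906*k^3 + 14.6848*k^2 - 4.169*k - 2.334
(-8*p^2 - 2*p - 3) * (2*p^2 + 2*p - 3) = -16*p^4 - 20*p^3 + 14*p^2 + 9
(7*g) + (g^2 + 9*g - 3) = g^2 + 16*g - 3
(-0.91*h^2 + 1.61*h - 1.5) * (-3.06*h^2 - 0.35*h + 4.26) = 2.7846*h^4 - 4.6081*h^3 + 0.1499*h^2 + 7.3836*h - 6.39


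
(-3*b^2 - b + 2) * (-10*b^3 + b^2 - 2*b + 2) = 30*b^5 + 7*b^4 - 15*b^3 - 2*b^2 - 6*b + 4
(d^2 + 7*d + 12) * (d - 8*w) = d^3 - 8*d^2*w + 7*d^2 - 56*d*w + 12*d - 96*w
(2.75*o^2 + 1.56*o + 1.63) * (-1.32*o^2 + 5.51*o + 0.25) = -3.63*o^4 + 13.0933*o^3 + 7.1315*o^2 + 9.3713*o + 0.4075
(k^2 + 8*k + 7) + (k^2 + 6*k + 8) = 2*k^2 + 14*k + 15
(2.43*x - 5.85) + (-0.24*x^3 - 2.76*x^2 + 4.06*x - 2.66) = -0.24*x^3 - 2.76*x^2 + 6.49*x - 8.51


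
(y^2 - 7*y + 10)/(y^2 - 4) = (y - 5)/(y + 2)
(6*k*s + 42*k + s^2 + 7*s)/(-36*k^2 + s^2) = (s + 7)/(-6*k + s)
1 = 1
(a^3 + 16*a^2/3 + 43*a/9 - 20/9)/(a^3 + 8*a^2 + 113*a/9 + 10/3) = (3*a^2 + 11*a - 4)/(3*a^2 + 19*a + 6)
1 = 1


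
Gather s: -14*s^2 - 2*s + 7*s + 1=-14*s^2 + 5*s + 1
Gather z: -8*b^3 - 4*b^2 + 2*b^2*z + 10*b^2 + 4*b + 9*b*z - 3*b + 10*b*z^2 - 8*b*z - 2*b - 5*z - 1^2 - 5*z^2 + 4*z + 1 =-8*b^3 + 6*b^2 - b + z^2*(10*b - 5) + z*(2*b^2 + b - 1)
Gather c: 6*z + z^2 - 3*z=z^2 + 3*z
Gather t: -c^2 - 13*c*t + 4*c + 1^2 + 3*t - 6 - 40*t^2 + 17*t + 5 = -c^2 + 4*c - 40*t^2 + t*(20 - 13*c)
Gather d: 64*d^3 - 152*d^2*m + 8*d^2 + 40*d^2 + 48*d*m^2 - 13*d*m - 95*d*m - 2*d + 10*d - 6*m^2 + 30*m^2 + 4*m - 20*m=64*d^3 + d^2*(48 - 152*m) + d*(48*m^2 - 108*m + 8) + 24*m^2 - 16*m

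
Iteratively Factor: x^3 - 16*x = (x + 4)*(x^2 - 4*x) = (x - 4)*(x + 4)*(x)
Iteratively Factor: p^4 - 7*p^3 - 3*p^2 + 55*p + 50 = (p + 2)*(p^3 - 9*p^2 + 15*p + 25) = (p + 1)*(p + 2)*(p^2 - 10*p + 25) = (p - 5)*(p + 1)*(p + 2)*(p - 5)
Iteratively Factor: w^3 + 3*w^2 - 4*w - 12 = (w + 2)*(w^2 + w - 6) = (w - 2)*(w + 2)*(w + 3)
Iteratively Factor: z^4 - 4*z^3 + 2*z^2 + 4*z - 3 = (z - 1)*(z^3 - 3*z^2 - z + 3) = (z - 1)*(z + 1)*(z^2 - 4*z + 3) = (z - 3)*(z - 1)*(z + 1)*(z - 1)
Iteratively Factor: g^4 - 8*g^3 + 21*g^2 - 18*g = (g - 3)*(g^3 - 5*g^2 + 6*g) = (g - 3)*(g - 2)*(g^2 - 3*g) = g*(g - 3)*(g - 2)*(g - 3)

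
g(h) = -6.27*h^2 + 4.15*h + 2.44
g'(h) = 4.15 - 12.54*h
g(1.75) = -9.50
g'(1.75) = -17.80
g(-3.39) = -83.68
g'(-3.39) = 46.66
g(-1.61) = -20.49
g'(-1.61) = 24.34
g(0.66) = 2.45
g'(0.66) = -4.13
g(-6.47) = -286.88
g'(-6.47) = 85.28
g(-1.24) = -12.35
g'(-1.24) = 19.70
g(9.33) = -504.64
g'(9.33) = -112.85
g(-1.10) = -9.71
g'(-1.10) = 17.94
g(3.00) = -41.54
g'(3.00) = -33.47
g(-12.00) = -950.24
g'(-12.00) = 154.63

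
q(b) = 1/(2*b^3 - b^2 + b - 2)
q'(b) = (-6*b^2 + 2*b - 1)/(2*b^3 - b^2 + b - 2)^2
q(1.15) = 1.15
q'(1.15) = -8.78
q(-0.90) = -0.19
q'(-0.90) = -0.29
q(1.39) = 0.35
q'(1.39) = -1.23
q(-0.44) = -0.36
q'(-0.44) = -0.39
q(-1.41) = -0.09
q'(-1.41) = -0.13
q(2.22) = 0.06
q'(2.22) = -0.09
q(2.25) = 0.06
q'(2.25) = -0.08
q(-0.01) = -0.50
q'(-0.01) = -0.25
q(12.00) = 0.00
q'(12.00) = 0.00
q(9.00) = 0.00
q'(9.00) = 0.00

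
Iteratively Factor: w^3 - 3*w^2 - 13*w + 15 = (w - 5)*(w^2 + 2*w - 3) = (w - 5)*(w + 3)*(w - 1)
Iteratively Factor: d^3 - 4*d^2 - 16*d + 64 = (d - 4)*(d^2 - 16) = (d - 4)^2*(d + 4)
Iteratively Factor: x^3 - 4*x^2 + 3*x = (x)*(x^2 - 4*x + 3) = x*(x - 1)*(x - 3)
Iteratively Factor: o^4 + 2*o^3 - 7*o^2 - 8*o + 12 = (o - 2)*(o^3 + 4*o^2 + o - 6) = (o - 2)*(o - 1)*(o^2 + 5*o + 6) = (o - 2)*(o - 1)*(o + 3)*(o + 2)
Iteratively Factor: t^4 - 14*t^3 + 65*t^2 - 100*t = (t - 4)*(t^3 - 10*t^2 + 25*t) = (t - 5)*(t - 4)*(t^2 - 5*t) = (t - 5)^2*(t - 4)*(t)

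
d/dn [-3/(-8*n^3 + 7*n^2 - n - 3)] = 3*(-24*n^2 + 14*n - 1)/(8*n^3 - 7*n^2 + n + 3)^2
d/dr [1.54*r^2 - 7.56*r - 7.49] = 3.08*r - 7.56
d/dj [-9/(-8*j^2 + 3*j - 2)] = 9*(3 - 16*j)/(8*j^2 - 3*j + 2)^2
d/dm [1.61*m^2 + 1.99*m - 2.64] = 3.22*m + 1.99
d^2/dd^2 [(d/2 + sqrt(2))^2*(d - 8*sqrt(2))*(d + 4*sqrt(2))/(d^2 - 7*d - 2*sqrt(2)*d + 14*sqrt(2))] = (d^6 - 21*d^5 - 6*sqrt(2)*d^5 + 171*d^4 + 126*sqrt(2)*d^4 - 1248*sqrt(2)*d^3 - 1064*d^3 + 816*d^2 + 3696*sqrt(2)*d^2 + 3072*sqrt(2)*d + 34944*d - 120128 - 23296*sqrt(2))/(2*(d^6 - 21*d^5 - 6*sqrt(2)*d^5 + 171*d^4 + 126*sqrt(2)*d^4 - 898*sqrt(2)*d^3 - 847*d^3 + 2394*sqrt(2)*d^2 + 3528*d^2 - 8232*d - 2352*sqrt(2)*d + 5488*sqrt(2)))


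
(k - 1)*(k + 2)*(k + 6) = k^3 + 7*k^2 + 4*k - 12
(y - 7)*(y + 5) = y^2 - 2*y - 35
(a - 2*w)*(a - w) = a^2 - 3*a*w + 2*w^2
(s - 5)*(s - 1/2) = s^2 - 11*s/2 + 5/2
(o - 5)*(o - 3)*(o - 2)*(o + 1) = o^4 - 9*o^3 + 21*o^2 + o - 30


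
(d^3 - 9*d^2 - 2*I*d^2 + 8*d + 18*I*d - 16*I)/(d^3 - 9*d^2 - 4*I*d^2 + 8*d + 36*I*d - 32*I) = (d - 2*I)/(d - 4*I)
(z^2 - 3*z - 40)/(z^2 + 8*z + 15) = (z - 8)/(z + 3)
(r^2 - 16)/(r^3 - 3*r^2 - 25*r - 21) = (16 - r^2)/(-r^3 + 3*r^2 + 25*r + 21)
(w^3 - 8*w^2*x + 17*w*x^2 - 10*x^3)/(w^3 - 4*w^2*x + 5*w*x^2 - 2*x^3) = (-w + 5*x)/(-w + x)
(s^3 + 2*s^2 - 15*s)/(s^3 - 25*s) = (s - 3)/(s - 5)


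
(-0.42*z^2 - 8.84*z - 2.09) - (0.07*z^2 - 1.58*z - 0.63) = -0.49*z^2 - 7.26*z - 1.46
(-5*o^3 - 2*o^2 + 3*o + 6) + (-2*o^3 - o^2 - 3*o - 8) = -7*o^3 - 3*o^2 - 2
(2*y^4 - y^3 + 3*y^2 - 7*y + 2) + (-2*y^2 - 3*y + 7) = 2*y^4 - y^3 + y^2 - 10*y + 9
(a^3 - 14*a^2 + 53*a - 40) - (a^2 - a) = a^3 - 15*a^2 + 54*a - 40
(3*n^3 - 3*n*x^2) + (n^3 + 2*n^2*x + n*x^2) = 4*n^3 + 2*n^2*x - 2*n*x^2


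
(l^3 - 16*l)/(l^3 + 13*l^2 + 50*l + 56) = l*(l - 4)/(l^2 + 9*l + 14)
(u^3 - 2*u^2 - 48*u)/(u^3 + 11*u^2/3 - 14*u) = 3*(u - 8)/(3*u - 7)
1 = 1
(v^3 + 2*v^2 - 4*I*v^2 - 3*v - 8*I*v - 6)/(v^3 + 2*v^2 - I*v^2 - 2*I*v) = (v - 3*I)/v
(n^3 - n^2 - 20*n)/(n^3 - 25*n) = (n + 4)/(n + 5)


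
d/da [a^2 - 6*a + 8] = 2*a - 6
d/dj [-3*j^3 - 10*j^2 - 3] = j*(-9*j - 20)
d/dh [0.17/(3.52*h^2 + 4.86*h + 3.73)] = (-1.1968*h - 0.8262)/(3.52*h^2 + 4.86*h + 3.73)^2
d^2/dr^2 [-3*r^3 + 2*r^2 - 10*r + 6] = 4 - 18*r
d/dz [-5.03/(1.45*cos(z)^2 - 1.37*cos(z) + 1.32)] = (6.8911 - 14.587*cos(z))*sin(z)/(1.45*cos(z)^2 - 1.37*cos(z) + 1.32)^2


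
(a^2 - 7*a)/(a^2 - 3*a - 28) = a/(a + 4)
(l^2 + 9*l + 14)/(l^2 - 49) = (l + 2)/(l - 7)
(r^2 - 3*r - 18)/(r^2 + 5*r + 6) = (r - 6)/(r + 2)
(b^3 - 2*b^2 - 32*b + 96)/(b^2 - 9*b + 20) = (b^2 + 2*b - 24)/(b - 5)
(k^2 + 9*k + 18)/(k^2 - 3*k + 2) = (k^2 + 9*k + 18)/(k^2 - 3*k + 2)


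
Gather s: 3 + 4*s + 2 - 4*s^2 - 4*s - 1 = 4 - 4*s^2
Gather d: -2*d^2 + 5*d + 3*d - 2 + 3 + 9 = -2*d^2 + 8*d + 10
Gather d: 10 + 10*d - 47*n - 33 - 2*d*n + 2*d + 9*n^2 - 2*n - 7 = d*(12 - 2*n) + 9*n^2 - 49*n - 30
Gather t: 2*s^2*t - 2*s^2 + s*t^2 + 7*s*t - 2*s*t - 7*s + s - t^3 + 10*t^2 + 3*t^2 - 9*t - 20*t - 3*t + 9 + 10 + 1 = -2*s^2 - 6*s - t^3 + t^2*(s + 13) + t*(2*s^2 + 5*s - 32) + 20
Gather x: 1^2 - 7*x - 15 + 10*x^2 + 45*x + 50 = 10*x^2 + 38*x + 36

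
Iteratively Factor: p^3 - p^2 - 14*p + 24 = (p + 4)*(p^2 - 5*p + 6) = (p - 3)*(p + 4)*(p - 2)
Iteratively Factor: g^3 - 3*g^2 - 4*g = (g - 4)*(g^2 + g) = g*(g - 4)*(g + 1)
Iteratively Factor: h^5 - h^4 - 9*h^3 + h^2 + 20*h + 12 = (h - 3)*(h^4 + 2*h^3 - 3*h^2 - 8*h - 4) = (h - 3)*(h + 1)*(h^3 + h^2 - 4*h - 4) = (h - 3)*(h - 2)*(h + 1)*(h^2 + 3*h + 2) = (h - 3)*(h - 2)*(h + 1)^2*(h + 2)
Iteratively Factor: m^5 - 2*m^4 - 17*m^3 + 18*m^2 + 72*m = (m + 3)*(m^4 - 5*m^3 - 2*m^2 + 24*m) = (m + 2)*(m + 3)*(m^3 - 7*m^2 + 12*m) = m*(m + 2)*(m + 3)*(m^2 - 7*m + 12) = m*(m - 4)*(m + 2)*(m + 3)*(m - 3)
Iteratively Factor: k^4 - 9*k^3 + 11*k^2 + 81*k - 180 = (k - 5)*(k^3 - 4*k^2 - 9*k + 36) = (k - 5)*(k - 3)*(k^2 - k - 12) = (k - 5)*(k - 4)*(k - 3)*(k + 3)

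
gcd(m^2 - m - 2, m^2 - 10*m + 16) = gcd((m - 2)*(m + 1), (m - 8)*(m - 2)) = m - 2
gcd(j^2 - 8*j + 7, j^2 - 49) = j - 7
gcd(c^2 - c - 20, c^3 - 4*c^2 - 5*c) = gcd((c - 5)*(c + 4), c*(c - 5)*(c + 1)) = c - 5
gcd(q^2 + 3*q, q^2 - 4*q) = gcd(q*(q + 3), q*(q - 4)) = q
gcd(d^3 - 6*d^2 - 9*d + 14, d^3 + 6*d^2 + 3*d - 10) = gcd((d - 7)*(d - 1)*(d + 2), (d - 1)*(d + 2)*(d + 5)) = d^2 + d - 2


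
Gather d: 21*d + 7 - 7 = 21*d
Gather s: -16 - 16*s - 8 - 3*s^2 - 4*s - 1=-3*s^2 - 20*s - 25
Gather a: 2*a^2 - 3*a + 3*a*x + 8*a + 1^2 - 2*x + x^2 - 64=2*a^2 + a*(3*x + 5) + x^2 - 2*x - 63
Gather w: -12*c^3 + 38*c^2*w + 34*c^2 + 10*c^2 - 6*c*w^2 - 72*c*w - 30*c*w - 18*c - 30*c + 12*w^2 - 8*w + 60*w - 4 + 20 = -12*c^3 + 44*c^2 - 48*c + w^2*(12 - 6*c) + w*(38*c^2 - 102*c + 52) + 16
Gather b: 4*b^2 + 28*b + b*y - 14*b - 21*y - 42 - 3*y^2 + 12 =4*b^2 + b*(y + 14) - 3*y^2 - 21*y - 30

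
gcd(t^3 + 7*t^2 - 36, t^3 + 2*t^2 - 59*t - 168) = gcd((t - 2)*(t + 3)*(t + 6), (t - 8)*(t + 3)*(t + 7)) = t + 3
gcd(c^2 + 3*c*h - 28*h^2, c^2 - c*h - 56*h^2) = c + 7*h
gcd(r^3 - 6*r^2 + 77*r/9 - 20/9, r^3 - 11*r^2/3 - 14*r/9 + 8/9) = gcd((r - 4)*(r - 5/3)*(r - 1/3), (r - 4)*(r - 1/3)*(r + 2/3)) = r^2 - 13*r/3 + 4/3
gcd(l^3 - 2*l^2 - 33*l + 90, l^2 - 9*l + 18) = l - 3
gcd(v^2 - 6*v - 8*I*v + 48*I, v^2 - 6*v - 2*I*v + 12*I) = v - 6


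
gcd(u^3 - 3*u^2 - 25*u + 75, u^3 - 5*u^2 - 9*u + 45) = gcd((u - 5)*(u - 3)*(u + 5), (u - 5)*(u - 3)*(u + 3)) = u^2 - 8*u + 15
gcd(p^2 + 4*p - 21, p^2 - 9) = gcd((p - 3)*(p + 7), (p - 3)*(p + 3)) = p - 3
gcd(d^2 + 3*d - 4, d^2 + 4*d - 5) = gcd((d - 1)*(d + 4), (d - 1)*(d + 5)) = d - 1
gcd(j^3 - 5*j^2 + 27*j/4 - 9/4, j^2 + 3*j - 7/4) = j - 1/2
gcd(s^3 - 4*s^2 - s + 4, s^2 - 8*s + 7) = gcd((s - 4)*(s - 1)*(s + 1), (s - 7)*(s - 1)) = s - 1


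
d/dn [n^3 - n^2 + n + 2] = 3*n^2 - 2*n + 1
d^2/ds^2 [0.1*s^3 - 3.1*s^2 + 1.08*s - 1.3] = 0.6*s - 6.2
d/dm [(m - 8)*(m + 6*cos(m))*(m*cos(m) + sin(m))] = (8 - m)*(m + 6*cos(m))*(m*sin(m) - 2*cos(m)) + (8 - m)*(m*cos(m) + sin(m))*(6*sin(m) - 1) + (m + 6*cos(m))*(m*cos(m) + sin(m))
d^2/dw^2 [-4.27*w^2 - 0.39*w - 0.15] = -8.54000000000000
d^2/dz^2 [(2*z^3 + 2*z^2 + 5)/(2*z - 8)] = (2*z^3 - 24*z^2 + 96*z + 37)/(z^3 - 12*z^2 + 48*z - 64)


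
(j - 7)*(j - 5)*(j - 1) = j^3 - 13*j^2 + 47*j - 35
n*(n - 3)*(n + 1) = n^3 - 2*n^2 - 3*n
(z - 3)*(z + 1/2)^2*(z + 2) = z^4 - 27*z^2/4 - 25*z/4 - 3/2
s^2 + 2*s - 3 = (s - 1)*(s + 3)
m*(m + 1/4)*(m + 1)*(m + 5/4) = m^4 + 5*m^3/2 + 29*m^2/16 + 5*m/16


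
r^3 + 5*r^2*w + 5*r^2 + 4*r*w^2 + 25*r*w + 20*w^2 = (r + 5)*(r + w)*(r + 4*w)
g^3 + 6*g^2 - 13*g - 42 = (g - 3)*(g + 2)*(g + 7)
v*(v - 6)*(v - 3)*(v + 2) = v^4 - 7*v^3 + 36*v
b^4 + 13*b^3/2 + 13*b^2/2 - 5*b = b*(b - 1/2)*(b + 2)*(b + 5)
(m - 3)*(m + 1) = m^2 - 2*m - 3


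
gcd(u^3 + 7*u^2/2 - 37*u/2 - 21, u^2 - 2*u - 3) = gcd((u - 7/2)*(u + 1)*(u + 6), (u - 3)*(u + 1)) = u + 1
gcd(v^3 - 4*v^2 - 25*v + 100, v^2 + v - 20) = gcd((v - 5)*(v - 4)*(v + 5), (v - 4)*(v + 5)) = v^2 + v - 20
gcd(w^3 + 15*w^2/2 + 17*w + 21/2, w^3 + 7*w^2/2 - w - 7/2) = w^2 + 9*w/2 + 7/2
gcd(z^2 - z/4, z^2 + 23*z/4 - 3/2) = z - 1/4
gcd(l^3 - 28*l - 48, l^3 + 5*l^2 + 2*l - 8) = l^2 + 6*l + 8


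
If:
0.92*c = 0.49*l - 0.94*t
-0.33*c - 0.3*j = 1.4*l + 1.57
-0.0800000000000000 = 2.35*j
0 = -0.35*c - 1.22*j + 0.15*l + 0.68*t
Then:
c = -0.46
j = -0.03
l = -1.01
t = -0.08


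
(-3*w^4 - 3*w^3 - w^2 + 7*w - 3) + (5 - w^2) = -3*w^4 - 3*w^3 - 2*w^2 + 7*w + 2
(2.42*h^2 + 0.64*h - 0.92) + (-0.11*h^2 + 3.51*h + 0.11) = 2.31*h^2 + 4.15*h - 0.81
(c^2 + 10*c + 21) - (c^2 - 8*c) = 18*c + 21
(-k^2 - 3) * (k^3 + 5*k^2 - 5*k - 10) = -k^5 - 5*k^4 + 2*k^3 - 5*k^2 + 15*k + 30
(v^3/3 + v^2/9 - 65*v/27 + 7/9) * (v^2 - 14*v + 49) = v^5/3 - 41*v^4/9 + 334*v^3/27 + 1078*v^2/27 - 3479*v/27 + 343/9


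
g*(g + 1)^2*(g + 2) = g^4 + 4*g^3 + 5*g^2 + 2*g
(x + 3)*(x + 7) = x^2 + 10*x + 21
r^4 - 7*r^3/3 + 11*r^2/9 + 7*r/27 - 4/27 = (r - 4/3)*(r - 1)*(r - 1/3)*(r + 1/3)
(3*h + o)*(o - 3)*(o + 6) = 3*h*o^2 + 9*h*o - 54*h + o^3 + 3*o^2 - 18*o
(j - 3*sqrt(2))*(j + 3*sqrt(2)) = j^2 - 18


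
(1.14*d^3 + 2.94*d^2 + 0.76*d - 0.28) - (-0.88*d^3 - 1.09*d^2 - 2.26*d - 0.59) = 2.02*d^3 + 4.03*d^2 + 3.02*d + 0.31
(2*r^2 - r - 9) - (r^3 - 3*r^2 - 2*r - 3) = -r^3 + 5*r^2 + r - 6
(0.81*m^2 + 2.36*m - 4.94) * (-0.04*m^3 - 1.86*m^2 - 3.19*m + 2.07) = -0.0324*m^5 - 1.601*m^4 - 6.7759*m^3 + 3.3367*m^2 + 20.6438*m - 10.2258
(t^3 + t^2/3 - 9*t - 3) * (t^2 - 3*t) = t^5 - 8*t^4/3 - 10*t^3 + 24*t^2 + 9*t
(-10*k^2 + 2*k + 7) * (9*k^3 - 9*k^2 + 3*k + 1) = -90*k^5 + 108*k^4 + 15*k^3 - 67*k^2 + 23*k + 7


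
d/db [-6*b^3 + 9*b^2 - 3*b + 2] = -18*b^2 + 18*b - 3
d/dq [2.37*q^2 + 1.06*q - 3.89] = 4.74*q + 1.06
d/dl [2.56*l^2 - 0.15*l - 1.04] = 5.12*l - 0.15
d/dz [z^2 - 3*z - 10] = 2*z - 3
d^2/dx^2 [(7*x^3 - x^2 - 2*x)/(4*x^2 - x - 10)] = 2*(251*x^3 + 90*x^2 + 1860*x - 80)/(64*x^6 - 48*x^5 - 468*x^4 + 239*x^3 + 1170*x^2 - 300*x - 1000)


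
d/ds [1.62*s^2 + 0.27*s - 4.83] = 3.24*s + 0.27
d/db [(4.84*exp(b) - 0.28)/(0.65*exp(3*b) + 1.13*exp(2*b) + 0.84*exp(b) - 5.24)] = (-6.292*exp(3*b) - 4.9232*exp(2*b) + 0.6328*exp(b) - 25.1264)*exp(b)/(0.4225*exp(6*b) + 1.469*exp(5*b) + 2.3689*exp(4*b) - 4.9136*exp(3*b) - 11.1368*exp(2*b) - 8.8032*exp(b) + 27.4576)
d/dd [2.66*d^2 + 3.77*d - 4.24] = 5.32*d + 3.77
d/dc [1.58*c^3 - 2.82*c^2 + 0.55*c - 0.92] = 4.74*c^2 - 5.64*c + 0.55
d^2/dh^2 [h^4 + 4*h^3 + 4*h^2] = 12*h^2 + 24*h + 8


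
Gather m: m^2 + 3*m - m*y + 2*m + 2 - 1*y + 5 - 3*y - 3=m^2 + m*(5 - y) - 4*y + 4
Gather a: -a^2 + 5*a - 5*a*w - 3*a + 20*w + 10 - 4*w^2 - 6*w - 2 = -a^2 + a*(2 - 5*w) - 4*w^2 + 14*w + 8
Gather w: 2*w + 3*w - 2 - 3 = 5*w - 5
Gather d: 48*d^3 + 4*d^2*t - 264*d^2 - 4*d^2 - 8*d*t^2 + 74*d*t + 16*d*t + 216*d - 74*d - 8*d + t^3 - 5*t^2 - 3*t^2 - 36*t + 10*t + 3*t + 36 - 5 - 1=48*d^3 + d^2*(4*t - 268) + d*(-8*t^2 + 90*t + 134) + t^3 - 8*t^2 - 23*t + 30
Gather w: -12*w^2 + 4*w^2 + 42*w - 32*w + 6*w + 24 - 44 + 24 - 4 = -8*w^2 + 16*w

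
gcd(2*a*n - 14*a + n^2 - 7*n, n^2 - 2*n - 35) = n - 7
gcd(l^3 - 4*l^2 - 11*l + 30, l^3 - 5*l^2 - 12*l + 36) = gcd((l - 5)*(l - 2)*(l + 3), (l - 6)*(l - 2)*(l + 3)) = l^2 + l - 6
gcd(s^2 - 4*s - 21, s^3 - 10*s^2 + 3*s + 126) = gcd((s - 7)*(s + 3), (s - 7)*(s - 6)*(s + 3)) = s^2 - 4*s - 21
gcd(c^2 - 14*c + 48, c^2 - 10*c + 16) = c - 8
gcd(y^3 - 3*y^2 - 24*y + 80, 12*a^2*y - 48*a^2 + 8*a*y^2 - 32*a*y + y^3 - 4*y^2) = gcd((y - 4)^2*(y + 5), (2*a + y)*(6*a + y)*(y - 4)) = y - 4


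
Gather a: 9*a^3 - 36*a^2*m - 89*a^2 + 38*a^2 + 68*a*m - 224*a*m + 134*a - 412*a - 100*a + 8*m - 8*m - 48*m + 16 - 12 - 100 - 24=9*a^3 + a^2*(-36*m - 51) + a*(-156*m - 378) - 48*m - 120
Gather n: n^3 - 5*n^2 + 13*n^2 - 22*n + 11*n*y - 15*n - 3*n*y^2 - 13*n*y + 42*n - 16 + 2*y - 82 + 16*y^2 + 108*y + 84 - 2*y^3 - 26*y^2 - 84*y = n^3 + 8*n^2 + n*(-3*y^2 - 2*y + 5) - 2*y^3 - 10*y^2 + 26*y - 14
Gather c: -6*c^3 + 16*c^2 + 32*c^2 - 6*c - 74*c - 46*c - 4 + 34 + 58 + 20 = -6*c^3 + 48*c^2 - 126*c + 108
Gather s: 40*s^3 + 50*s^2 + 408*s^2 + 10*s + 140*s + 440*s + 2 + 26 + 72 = 40*s^3 + 458*s^2 + 590*s + 100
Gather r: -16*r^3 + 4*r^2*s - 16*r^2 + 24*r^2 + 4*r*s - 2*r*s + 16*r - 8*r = -16*r^3 + r^2*(4*s + 8) + r*(2*s + 8)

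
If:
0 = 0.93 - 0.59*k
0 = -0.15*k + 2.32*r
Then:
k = 1.58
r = 0.10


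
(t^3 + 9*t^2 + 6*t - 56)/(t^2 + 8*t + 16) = (t^2 + 5*t - 14)/(t + 4)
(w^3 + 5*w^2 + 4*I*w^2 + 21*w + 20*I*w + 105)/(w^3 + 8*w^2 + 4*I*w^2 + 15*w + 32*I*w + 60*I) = (w^2 + 4*I*w + 21)/(w^2 + w*(3 + 4*I) + 12*I)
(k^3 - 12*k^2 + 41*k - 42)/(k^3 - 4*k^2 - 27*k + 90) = (k^2 - 9*k + 14)/(k^2 - k - 30)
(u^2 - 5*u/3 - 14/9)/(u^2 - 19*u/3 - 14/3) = (u - 7/3)/(u - 7)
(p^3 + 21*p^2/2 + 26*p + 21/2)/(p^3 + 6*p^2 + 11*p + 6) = (2*p^2 + 15*p + 7)/(2*(p^2 + 3*p + 2))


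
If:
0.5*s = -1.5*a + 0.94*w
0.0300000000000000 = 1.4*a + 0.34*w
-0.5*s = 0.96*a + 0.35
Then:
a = 0.10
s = -0.89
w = -0.32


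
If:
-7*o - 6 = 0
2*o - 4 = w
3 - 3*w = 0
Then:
No Solution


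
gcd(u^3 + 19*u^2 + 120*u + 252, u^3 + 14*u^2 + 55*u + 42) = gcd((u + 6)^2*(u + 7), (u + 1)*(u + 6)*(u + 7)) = u^2 + 13*u + 42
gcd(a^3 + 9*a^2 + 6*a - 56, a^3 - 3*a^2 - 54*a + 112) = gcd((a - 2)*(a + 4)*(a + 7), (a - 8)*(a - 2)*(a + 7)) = a^2 + 5*a - 14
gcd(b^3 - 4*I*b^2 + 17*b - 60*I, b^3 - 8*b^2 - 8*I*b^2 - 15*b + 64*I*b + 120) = b^2 - 8*I*b - 15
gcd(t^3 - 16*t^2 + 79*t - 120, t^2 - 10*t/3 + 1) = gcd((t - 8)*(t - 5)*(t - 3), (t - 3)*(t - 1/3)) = t - 3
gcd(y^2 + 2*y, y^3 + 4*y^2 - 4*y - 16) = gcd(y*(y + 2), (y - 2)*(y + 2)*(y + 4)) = y + 2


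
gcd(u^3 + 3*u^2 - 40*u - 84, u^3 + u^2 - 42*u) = u^2 + u - 42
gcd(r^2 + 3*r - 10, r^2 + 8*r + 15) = r + 5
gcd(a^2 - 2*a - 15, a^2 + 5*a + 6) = a + 3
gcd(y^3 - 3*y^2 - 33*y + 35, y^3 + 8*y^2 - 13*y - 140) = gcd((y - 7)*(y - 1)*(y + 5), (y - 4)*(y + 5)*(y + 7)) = y + 5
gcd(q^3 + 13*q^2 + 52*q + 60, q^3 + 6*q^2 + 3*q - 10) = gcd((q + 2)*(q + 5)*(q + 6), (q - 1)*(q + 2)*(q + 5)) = q^2 + 7*q + 10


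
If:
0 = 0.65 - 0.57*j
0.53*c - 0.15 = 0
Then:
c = 0.28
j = 1.14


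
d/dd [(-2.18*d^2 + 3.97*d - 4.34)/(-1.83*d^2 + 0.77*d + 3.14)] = (5.5865*d^2 - 29.5748*d + 15.8076)/(3.3489*d^4 - 2.8182*d^3 - 10.8995*d^2 + 4.8356*d + 9.8596)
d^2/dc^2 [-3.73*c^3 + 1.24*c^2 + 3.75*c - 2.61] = 2.48 - 22.38*c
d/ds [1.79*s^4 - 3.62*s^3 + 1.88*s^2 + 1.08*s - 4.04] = 7.16*s^3 - 10.86*s^2 + 3.76*s + 1.08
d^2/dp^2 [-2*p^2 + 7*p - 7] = -4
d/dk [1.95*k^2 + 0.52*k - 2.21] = 3.9*k + 0.52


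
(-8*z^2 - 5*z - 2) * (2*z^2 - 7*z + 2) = -16*z^4 + 46*z^3 + 15*z^2 + 4*z - 4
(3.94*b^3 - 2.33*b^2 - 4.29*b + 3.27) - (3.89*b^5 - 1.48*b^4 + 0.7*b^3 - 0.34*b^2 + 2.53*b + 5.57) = -3.89*b^5 + 1.48*b^4 + 3.24*b^3 - 1.99*b^2 - 6.82*b - 2.3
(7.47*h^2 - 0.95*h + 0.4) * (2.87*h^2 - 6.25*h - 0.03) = 21.4389*h^4 - 49.414*h^3 + 6.8614*h^2 - 2.4715*h - 0.012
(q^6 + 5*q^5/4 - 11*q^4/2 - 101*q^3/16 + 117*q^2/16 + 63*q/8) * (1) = q^6 + 5*q^5/4 - 11*q^4/2 - 101*q^3/16 + 117*q^2/16 + 63*q/8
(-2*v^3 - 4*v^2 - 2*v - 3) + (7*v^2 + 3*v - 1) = -2*v^3 + 3*v^2 + v - 4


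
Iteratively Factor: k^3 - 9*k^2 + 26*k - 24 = (k - 3)*(k^2 - 6*k + 8) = (k - 4)*(k - 3)*(k - 2)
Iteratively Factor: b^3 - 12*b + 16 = (b + 4)*(b^2 - 4*b + 4) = (b - 2)*(b + 4)*(b - 2)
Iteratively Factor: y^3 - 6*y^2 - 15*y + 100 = (y + 4)*(y^2 - 10*y + 25) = (y - 5)*(y + 4)*(y - 5)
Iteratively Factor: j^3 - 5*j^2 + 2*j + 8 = (j - 4)*(j^2 - j - 2) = (j - 4)*(j - 2)*(j + 1)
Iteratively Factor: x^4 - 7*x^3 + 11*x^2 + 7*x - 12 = (x + 1)*(x^3 - 8*x^2 + 19*x - 12) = (x - 3)*(x + 1)*(x^2 - 5*x + 4) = (x - 4)*(x - 3)*(x + 1)*(x - 1)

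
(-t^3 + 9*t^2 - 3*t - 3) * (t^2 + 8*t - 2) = -t^5 + t^4 + 71*t^3 - 45*t^2 - 18*t + 6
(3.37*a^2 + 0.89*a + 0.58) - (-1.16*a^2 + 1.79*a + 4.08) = 4.53*a^2 - 0.9*a - 3.5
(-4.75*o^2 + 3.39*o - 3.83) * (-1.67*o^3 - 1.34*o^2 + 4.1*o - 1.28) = 7.9325*o^5 + 0.7037*o^4 - 17.6215*o^3 + 25.1112*o^2 - 20.0422*o + 4.9024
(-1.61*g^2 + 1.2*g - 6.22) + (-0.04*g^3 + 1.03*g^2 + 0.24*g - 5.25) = -0.04*g^3 - 0.58*g^2 + 1.44*g - 11.47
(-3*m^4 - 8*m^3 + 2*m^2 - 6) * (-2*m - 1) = 6*m^5 + 19*m^4 + 4*m^3 - 2*m^2 + 12*m + 6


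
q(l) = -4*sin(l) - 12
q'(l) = -4*cos(l)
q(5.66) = -9.67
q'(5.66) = -3.25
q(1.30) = -15.85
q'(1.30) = -1.07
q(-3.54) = -13.55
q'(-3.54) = 3.69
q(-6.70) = -10.38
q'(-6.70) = -3.66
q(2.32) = -14.93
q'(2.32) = 2.72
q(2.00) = -15.64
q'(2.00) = 1.66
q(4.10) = -8.73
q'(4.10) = 2.30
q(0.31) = -13.22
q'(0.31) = -3.81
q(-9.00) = -10.35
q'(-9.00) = 3.64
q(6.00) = -10.88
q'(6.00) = -3.84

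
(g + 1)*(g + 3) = g^2 + 4*g + 3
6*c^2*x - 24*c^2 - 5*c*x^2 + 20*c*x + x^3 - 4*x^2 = (-3*c + x)*(-2*c + x)*(x - 4)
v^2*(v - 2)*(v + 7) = v^4 + 5*v^3 - 14*v^2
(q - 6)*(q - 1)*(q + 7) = q^3 - 43*q + 42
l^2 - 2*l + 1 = (l - 1)^2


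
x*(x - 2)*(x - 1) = x^3 - 3*x^2 + 2*x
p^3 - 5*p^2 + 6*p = p*(p - 3)*(p - 2)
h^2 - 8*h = h*(h - 8)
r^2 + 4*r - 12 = (r - 2)*(r + 6)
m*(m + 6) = m^2 + 6*m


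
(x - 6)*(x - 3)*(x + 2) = x^3 - 7*x^2 + 36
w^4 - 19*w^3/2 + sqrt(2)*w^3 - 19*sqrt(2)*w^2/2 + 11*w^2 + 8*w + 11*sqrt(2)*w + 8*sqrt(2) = (w - 8)*(w - 2)*(w + 1/2)*(w + sqrt(2))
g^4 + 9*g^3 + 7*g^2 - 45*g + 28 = (g - 1)^2*(g + 4)*(g + 7)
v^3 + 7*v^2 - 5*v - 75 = (v - 3)*(v + 5)^2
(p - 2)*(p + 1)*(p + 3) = p^3 + 2*p^2 - 5*p - 6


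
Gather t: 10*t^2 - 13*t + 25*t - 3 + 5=10*t^2 + 12*t + 2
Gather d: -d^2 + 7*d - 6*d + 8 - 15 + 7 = -d^2 + d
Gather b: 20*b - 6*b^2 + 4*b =-6*b^2 + 24*b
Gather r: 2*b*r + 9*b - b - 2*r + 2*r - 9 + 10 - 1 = 2*b*r + 8*b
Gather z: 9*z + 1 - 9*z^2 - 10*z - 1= -9*z^2 - z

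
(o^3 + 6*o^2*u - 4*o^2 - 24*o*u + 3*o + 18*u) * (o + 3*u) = o^4 + 9*o^3*u - 4*o^3 + 18*o^2*u^2 - 36*o^2*u + 3*o^2 - 72*o*u^2 + 27*o*u + 54*u^2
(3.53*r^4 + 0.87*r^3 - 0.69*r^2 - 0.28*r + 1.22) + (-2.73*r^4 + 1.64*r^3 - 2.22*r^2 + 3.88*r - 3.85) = 0.8*r^4 + 2.51*r^3 - 2.91*r^2 + 3.6*r - 2.63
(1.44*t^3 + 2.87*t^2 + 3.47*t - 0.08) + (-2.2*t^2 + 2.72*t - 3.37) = 1.44*t^3 + 0.67*t^2 + 6.19*t - 3.45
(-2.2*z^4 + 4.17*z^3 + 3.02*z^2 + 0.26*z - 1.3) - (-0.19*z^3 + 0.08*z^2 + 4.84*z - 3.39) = -2.2*z^4 + 4.36*z^3 + 2.94*z^2 - 4.58*z + 2.09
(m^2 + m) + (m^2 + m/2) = 2*m^2 + 3*m/2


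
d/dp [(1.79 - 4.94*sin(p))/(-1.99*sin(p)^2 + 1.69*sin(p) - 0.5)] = (-9.8306*sin(p)^2 + 7.1242*sin(p) - 0.5551)*cos(p)/(3.9601*sin(p)^4 - 6.7262*sin(p)^3 + 4.8461*sin(p)^2 - 1.69*sin(p) + 0.25)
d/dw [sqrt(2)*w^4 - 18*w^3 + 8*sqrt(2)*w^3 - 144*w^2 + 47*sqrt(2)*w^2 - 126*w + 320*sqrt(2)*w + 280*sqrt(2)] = 4*sqrt(2)*w^3 - 54*w^2 + 24*sqrt(2)*w^2 - 288*w + 94*sqrt(2)*w - 126 + 320*sqrt(2)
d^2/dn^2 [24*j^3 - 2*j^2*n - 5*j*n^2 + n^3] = -10*j + 6*n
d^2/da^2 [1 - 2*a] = 0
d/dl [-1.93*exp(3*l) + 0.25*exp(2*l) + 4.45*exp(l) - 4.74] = (-5.79*exp(2*l) + 0.5*exp(l) + 4.45)*exp(l)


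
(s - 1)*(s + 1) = s^2 - 1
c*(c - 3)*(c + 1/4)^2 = c^4 - 5*c^3/2 - 23*c^2/16 - 3*c/16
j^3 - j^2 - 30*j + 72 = (j - 4)*(j - 3)*(j + 6)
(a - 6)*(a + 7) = a^2 + a - 42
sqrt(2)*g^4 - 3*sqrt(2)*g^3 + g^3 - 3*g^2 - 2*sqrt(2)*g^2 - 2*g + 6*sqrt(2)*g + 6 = (g - 3)*(g - sqrt(2))*(g + sqrt(2))*(sqrt(2)*g + 1)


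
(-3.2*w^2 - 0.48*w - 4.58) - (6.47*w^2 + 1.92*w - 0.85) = -9.67*w^2 - 2.4*w - 3.73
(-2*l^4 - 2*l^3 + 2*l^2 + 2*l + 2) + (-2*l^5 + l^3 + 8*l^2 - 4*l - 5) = -2*l^5 - 2*l^4 - l^3 + 10*l^2 - 2*l - 3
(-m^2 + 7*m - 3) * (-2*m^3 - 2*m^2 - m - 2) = 2*m^5 - 12*m^4 - 7*m^3 + m^2 - 11*m + 6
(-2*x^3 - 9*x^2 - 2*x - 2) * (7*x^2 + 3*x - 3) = -14*x^5 - 69*x^4 - 35*x^3 + 7*x^2 + 6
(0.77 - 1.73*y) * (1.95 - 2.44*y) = 4.2212*y^2 - 5.2523*y + 1.5015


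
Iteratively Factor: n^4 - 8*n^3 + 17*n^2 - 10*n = (n)*(n^3 - 8*n^2 + 17*n - 10) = n*(n - 5)*(n^2 - 3*n + 2) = n*(n - 5)*(n - 2)*(n - 1)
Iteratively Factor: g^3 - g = (g)*(g^2 - 1) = g*(g + 1)*(g - 1)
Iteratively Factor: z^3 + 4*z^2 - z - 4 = (z - 1)*(z^2 + 5*z + 4) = (z - 1)*(z + 1)*(z + 4)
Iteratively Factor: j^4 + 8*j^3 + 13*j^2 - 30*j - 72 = (j + 4)*(j^3 + 4*j^2 - 3*j - 18) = (j + 3)*(j + 4)*(j^2 + j - 6) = (j + 3)^2*(j + 4)*(j - 2)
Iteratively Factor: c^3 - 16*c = (c - 4)*(c^2 + 4*c) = c*(c - 4)*(c + 4)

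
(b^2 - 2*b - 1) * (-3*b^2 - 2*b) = -3*b^4 + 4*b^3 + 7*b^2 + 2*b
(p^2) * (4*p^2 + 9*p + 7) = 4*p^4 + 9*p^3 + 7*p^2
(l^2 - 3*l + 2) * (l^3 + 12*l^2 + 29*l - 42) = l^5 + 9*l^4 - 5*l^3 - 105*l^2 + 184*l - 84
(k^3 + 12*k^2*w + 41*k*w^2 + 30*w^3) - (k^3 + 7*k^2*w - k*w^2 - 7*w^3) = 5*k^2*w + 42*k*w^2 + 37*w^3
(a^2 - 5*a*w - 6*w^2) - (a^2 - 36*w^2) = -5*a*w + 30*w^2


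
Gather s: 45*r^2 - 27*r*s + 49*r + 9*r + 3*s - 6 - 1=45*r^2 + 58*r + s*(3 - 27*r) - 7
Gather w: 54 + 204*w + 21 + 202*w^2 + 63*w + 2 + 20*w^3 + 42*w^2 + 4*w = 20*w^3 + 244*w^2 + 271*w + 77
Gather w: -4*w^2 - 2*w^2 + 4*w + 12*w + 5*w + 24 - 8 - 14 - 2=-6*w^2 + 21*w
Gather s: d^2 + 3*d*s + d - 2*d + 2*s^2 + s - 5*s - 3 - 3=d^2 - d + 2*s^2 + s*(3*d - 4) - 6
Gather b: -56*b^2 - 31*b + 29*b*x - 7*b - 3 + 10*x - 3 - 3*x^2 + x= -56*b^2 + b*(29*x - 38) - 3*x^2 + 11*x - 6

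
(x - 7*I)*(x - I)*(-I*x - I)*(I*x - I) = x^4 - 8*I*x^3 - 8*x^2 + 8*I*x + 7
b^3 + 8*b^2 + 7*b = b*(b + 1)*(b + 7)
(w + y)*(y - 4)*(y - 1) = w*y^2 - 5*w*y + 4*w + y^3 - 5*y^2 + 4*y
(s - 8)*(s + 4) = s^2 - 4*s - 32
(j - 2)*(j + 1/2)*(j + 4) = j^3 + 5*j^2/2 - 7*j - 4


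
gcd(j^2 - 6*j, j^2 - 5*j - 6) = j - 6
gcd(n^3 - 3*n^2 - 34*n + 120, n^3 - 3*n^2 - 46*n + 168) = n - 4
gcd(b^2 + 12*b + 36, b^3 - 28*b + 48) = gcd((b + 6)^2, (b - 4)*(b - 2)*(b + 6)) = b + 6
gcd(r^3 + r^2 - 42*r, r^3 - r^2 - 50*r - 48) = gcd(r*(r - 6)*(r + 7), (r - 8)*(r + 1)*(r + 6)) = 1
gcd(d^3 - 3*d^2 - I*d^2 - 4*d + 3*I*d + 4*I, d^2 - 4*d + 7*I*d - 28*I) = d - 4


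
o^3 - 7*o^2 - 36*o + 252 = (o - 7)*(o - 6)*(o + 6)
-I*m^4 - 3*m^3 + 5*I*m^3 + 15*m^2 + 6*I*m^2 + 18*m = m*(m - 6)*(m - 3*I)*(-I*m - I)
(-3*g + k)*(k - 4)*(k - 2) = -3*g*k^2 + 18*g*k - 24*g + k^3 - 6*k^2 + 8*k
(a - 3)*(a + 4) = a^2 + a - 12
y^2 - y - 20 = (y - 5)*(y + 4)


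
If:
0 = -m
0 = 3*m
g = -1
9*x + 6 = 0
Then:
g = -1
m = 0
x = -2/3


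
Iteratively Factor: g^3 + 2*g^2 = (g)*(g^2 + 2*g) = g*(g + 2)*(g)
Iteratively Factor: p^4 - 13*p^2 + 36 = (p + 3)*(p^3 - 3*p^2 - 4*p + 12) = (p - 3)*(p + 3)*(p^2 - 4) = (p - 3)*(p + 2)*(p + 3)*(p - 2)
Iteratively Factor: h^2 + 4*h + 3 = (h + 3)*(h + 1)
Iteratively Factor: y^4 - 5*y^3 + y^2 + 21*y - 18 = (y - 1)*(y^3 - 4*y^2 - 3*y + 18) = (y - 3)*(y - 1)*(y^2 - y - 6) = (y - 3)*(y - 1)*(y + 2)*(y - 3)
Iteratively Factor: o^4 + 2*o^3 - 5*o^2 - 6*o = (o + 1)*(o^3 + o^2 - 6*o) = (o + 1)*(o + 3)*(o^2 - 2*o) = (o - 2)*(o + 1)*(o + 3)*(o)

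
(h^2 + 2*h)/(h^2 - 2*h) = (h + 2)/(h - 2)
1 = 1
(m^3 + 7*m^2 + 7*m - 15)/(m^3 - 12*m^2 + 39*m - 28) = (m^2 + 8*m + 15)/(m^2 - 11*m + 28)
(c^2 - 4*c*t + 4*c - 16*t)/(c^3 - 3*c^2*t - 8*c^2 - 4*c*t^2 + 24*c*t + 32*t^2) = (c + 4)/(c^2 + c*t - 8*c - 8*t)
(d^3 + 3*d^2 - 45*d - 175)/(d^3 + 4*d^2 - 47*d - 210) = (d + 5)/(d + 6)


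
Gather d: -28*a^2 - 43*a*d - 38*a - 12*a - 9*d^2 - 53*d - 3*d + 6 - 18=-28*a^2 - 50*a - 9*d^2 + d*(-43*a - 56) - 12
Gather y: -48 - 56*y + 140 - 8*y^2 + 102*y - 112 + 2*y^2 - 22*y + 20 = -6*y^2 + 24*y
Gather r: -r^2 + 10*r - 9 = -r^2 + 10*r - 9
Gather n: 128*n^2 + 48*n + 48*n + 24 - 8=128*n^2 + 96*n + 16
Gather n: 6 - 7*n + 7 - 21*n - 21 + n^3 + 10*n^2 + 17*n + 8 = n^3 + 10*n^2 - 11*n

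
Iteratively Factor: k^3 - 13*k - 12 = (k - 4)*(k^2 + 4*k + 3) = (k - 4)*(k + 1)*(k + 3)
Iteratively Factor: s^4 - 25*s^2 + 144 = (s + 4)*(s^3 - 4*s^2 - 9*s + 36) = (s - 3)*(s + 4)*(s^2 - s - 12) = (s - 3)*(s + 3)*(s + 4)*(s - 4)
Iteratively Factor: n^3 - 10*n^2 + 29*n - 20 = (n - 1)*(n^2 - 9*n + 20) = (n - 5)*(n - 1)*(n - 4)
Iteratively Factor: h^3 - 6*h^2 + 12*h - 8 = (h - 2)*(h^2 - 4*h + 4) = (h - 2)^2*(h - 2)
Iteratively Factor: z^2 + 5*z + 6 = (z + 2)*(z + 3)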